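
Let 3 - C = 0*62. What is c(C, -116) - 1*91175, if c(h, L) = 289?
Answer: -90886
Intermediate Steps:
C = 3 (C = 3 - 0*62 = 3 - 1*0 = 3 + 0 = 3)
c(C, -116) - 1*91175 = 289 - 1*91175 = 289 - 91175 = -90886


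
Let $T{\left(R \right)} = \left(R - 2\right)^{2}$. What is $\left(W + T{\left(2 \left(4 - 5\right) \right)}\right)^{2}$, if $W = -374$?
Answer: $128164$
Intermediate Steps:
$T{\left(R \right)} = \left(-2 + R\right)^{2}$
$\left(W + T{\left(2 \left(4 - 5\right) \right)}\right)^{2} = \left(-374 + \left(-2 + 2 \left(4 - 5\right)\right)^{2}\right)^{2} = \left(-374 + \left(-2 + 2 \left(-1\right)\right)^{2}\right)^{2} = \left(-374 + \left(-2 - 2\right)^{2}\right)^{2} = \left(-374 + \left(-4\right)^{2}\right)^{2} = \left(-374 + 16\right)^{2} = \left(-358\right)^{2} = 128164$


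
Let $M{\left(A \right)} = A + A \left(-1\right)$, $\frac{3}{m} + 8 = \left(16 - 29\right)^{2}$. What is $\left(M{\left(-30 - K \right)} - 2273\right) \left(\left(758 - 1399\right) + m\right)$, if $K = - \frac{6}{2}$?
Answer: $\frac{234569054}{161} \approx 1.457 \cdot 10^{6}$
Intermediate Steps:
$m = \frac{3}{161}$ ($m = \frac{3}{-8 + \left(16 - 29\right)^{2}} = \frac{3}{-8 + \left(-13\right)^{2}} = \frac{3}{-8 + 169} = \frac{3}{161} \approx 0.018634$)
$K = -3$ ($K = \left(-6\right) \frac{1}{2} = -3$)
$M{\left(A \right)} = 0$ ($M{\left(A \right)} = A - A = 0$)
$\left(M{\left(-30 - K \right)} - 2273\right) \left(\left(758 - 1399\right) + m\right) = \left(0 - 2273\right) \left(\left(758 - 1399\right) + \frac{3}{161}\right) = - 2273 \left(-641 + \frac{3}{161}\right) = \left(-2273\right) \left(- \frac{103198}{161}\right) = \frac{234569054}{161}$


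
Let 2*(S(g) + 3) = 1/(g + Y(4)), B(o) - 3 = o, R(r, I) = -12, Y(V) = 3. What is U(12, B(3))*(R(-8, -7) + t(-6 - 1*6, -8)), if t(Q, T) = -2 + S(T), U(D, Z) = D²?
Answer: -12312/5 ≈ -2462.4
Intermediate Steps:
B(o) = 3 + o
S(g) = -3 + 1/(2*(3 + g)) (S(g) = -3 + 1/(2*(g + 3)) = -3 + 1/(2*(3 + g)))
t(Q, T) = -2 + (-17 - 6*T)/(2*(3 + T))
U(12, B(3))*(R(-8, -7) + t(-6 - 1*6, -8)) = 12²*(-12 + (-29 - 10*(-8))/(2*(3 - 8))) = 144*(-12 + (½)*(-29 + 80)/(-5)) = 144*(-12 + (½)*(-⅕)*51) = 144*(-12 - 51/10) = 144*(-171/10) = -12312/5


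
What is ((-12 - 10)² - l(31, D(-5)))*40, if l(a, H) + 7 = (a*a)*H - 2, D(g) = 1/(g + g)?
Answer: 23564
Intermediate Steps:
D(g) = 1/(2*g)
l(a, H) = -9 + H*a² (l(a, H) = -7 + ((a*a)*H - 2) = -7 + (a²*H - 2) = -7 + (H*a² - 2) = -7 + (-2 + H*a²) = -9 + H*a²)
((-12 - 10)² - l(31, D(-5)))*40 = ((-12 - 10)² - (-9 + ((½)/(-5))*31²))*40 = ((-22)² - (-9 + ((½)*(-⅕))*961))*40 = (484 - (-9 - ⅒*961))*40 = (484 - (-9 - 961/10))*40 = (484 - 1*(-1051/10))*40 = (484 + 1051/10)*40 = (5891/10)*40 = 23564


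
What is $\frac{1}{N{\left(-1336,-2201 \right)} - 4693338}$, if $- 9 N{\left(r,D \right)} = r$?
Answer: $- \frac{9}{42238706} \approx -2.1307 \cdot 10^{-7}$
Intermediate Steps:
$N{\left(r,D \right)} = - \frac{r}{9}$
$\frac{1}{N{\left(-1336,-2201 \right)} - 4693338} = \frac{1}{\left(- \frac{1}{9}\right) \left(-1336\right) - 4693338} = \frac{1}{\frac{1336}{9} - 4693338} = \frac{1}{- \frac{42238706}{9}} = - \frac{9}{42238706}$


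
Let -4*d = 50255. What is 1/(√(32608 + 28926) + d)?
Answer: -201020/2524580481 - 16*√61534/2524580481 ≈ -8.1197e-5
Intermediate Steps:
d = -50255/4 (d = -¼*50255 = -50255/4 ≈ -12564.)
1/(√(32608 + 28926) + d) = 1/(√(32608 + 28926) - 50255/4) = 1/(√61534 - 50255/4) = 1/(-50255/4 + √61534)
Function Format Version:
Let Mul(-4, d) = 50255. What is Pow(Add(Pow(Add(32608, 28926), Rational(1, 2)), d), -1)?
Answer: Add(Rational(-201020, 2524580481), Mul(Rational(-16, 2524580481), Pow(61534, Rational(1, 2)))) ≈ -8.1197e-5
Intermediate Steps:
d = Rational(-50255, 4) (d = Mul(Rational(-1, 4), 50255) = Rational(-50255, 4) ≈ -12564.)
Pow(Add(Pow(Add(32608, 28926), Rational(1, 2)), d), -1) = Pow(Add(Pow(Add(32608, 28926), Rational(1, 2)), Rational(-50255, 4)), -1) = Pow(Add(Pow(61534, Rational(1, 2)), Rational(-50255, 4)), -1) = Pow(Add(Rational(-50255, 4), Pow(61534, Rational(1, 2))), -1)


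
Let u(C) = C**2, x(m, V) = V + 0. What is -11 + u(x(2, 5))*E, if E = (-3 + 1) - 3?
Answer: -136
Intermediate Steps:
x(m, V) = V
E = -5 (E = -2 - 3 = -5)
-11 + u(x(2, 5))*E = -11 + 5**2*(-5) = -11 + 25*(-5) = -11 - 125 = -136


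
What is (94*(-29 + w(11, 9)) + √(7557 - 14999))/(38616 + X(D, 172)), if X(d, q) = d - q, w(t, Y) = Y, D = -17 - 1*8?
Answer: -1880/38419 + 61*I*√2/38419 ≈ -0.048934 + 0.0022454*I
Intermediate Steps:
D = -25 (D = -17 - 8 = -25)
(94*(-29 + w(11, 9)) + √(7557 - 14999))/(38616 + X(D, 172)) = (94*(-29 + 9) + √(7557 - 14999))/(38616 + (-25 - 1*172)) = (94*(-20) + √(-7442))/(38616 + (-25 - 172)) = (-1880 + 61*I*√2)/(38616 - 197) = (-1880 + 61*I*√2)/38419 = (-1880 + 61*I*√2)*(1/38419) = -1880/38419 + 61*I*√2/38419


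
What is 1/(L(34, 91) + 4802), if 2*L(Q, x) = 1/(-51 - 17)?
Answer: 136/653071 ≈ 0.00020825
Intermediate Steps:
L(Q, x) = -1/136 (L(Q, x) = 1/(2*(-51 - 17)) = (½)/(-68) = (½)*(-1/68) = -1/136)
1/(L(34, 91) + 4802) = 1/(-1/136 + 4802) = 1/(653071/136) = 136/653071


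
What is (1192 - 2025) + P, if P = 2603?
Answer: 1770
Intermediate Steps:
(1192 - 2025) + P = (1192 - 2025) + 2603 = -833 + 2603 = 1770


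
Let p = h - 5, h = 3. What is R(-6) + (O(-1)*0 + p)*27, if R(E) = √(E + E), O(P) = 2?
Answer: -54 + 2*I*√3 ≈ -54.0 + 3.4641*I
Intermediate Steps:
R(E) = √2*√E (R(E) = √(2*E) = √2*√E)
p = -2 (p = 3 - 5 = -2)
R(-6) + (O(-1)*0 + p)*27 = √2*√(-6) + (2*0 - 2)*27 = √2*(I*√6) + (0 - 2)*27 = 2*I*√3 - 2*27 = 2*I*√3 - 54 = -54 + 2*I*√3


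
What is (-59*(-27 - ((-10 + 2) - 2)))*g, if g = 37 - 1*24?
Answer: 13039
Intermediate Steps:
g = 13 (g = 37 - 24 = 13)
(-59*(-27 - ((-10 + 2) - 2)))*g = -59*(-27 - ((-10 + 2) - 2))*13 = -59*(-27 - (-8 - 2))*13 = -59*(-27 - 1*(-10))*13 = -59*(-27 + 10)*13 = -59*(-17)*13 = 1003*13 = 13039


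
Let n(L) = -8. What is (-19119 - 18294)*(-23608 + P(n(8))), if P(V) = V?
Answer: 883545408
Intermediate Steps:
(-19119 - 18294)*(-23608 + P(n(8))) = (-19119 - 18294)*(-23608 - 8) = -37413*(-23616) = 883545408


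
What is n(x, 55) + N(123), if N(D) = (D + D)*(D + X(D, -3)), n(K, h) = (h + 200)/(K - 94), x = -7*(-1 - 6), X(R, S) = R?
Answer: 181531/3 ≈ 60510.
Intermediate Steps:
x = 49 (x = -7*(-7) = 49)
n(K, h) = (200 + h)/(-94 + K)
N(D) = 4*D**2 (N(D) = (D + D)*(D + D) = (2*D)*(2*D) = 4*D**2)
n(x, 55) + N(123) = (200 + 55)/(-94 + 49) + 4*123**2 = 255/(-45) + 4*15129 = -1/45*255 + 60516 = -17/3 + 60516 = 181531/3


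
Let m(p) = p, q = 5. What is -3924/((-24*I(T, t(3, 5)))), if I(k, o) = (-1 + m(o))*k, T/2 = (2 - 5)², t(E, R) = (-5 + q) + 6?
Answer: 109/60 ≈ 1.8167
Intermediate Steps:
t(E, R) = 6 (t(E, R) = (-5 + 5) + 6 = 0 + 6 = 6)
T = 18 (T = 2*(2 - 5)² = 2*(-3)² = 2*9 = 18)
I(k, o) = k*(-1 + o) (I(k, o) = (-1 + o)*k = k*(-1 + o))
-3924/((-24*I(T, t(3, 5)))) = -3924/((-432*(-1 + 6))) = -3924/((-432*5)) = -3924/((-24*90)) = -3924/(-2160) = -3924*(-1)/2160 = -1*(-109/60) = 109/60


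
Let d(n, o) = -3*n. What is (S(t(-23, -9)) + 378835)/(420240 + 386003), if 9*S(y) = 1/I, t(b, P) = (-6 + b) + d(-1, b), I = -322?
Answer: 1097863829/2336492214 ≈ 0.46988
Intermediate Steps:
t(b, P) = -3 + b (t(b, P) = (-6 + b) - 3*(-1) = (-6 + b) + 3 = -3 + b)
S(y) = -1/2898 (S(y) = (1/9)/(-322) = (1/9)*(-1/322) = -1/2898)
(S(t(-23, -9)) + 378835)/(420240 + 386003) = (-1/2898 + 378835)/(420240 + 386003) = (1097863829/2898)/806243 = (1097863829/2898)*(1/806243) = 1097863829/2336492214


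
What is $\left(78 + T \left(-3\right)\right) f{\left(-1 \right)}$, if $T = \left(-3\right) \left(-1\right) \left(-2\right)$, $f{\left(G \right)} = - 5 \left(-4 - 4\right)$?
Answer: $3840$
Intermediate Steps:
$f{\left(G \right)} = 40$ ($f{\left(G \right)} = \left(-5\right) \left(-8\right) = 40$)
$T = -6$ ($T = 3 \left(-2\right) = -6$)
$\left(78 + T \left(-3\right)\right) f{\left(-1 \right)} = \left(78 - -18\right) 40 = \left(78 + 18\right) 40 = 96 \cdot 40 = 3840$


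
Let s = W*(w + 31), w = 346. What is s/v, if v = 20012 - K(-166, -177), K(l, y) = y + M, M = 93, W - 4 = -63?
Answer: -22243/20096 ≈ -1.1068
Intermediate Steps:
W = -59 (W = 4 - 63 = -59)
K(l, y) = 93 + y (K(l, y) = y + 93 = 93 + y)
v = 20096 (v = 20012 - (93 - 177) = 20012 - 1*(-84) = 20012 + 84 = 20096)
s = -22243 (s = -59*(346 + 31) = -59*377 = -22243)
s/v = -22243/20096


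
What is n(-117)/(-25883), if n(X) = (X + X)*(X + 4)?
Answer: -2034/1991 ≈ -1.0216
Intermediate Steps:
n(X) = 2*X*(4 + X) (n(X) = (2*X)*(4 + X) = 2*X*(4 + X))
n(-117)/(-25883) = (2*(-117)*(4 - 117))/(-25883) = (2*(-117)*(-113))*(-1/25883) = 26442*(-1/25883) = -2034/1991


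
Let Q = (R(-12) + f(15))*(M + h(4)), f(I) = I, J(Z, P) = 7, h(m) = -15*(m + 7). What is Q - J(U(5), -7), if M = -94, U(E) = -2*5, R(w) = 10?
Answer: -6482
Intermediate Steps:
U(E) = -10
h(m) = -105 - 15*m (h(m) = -15*(7 + m) = -105 - 15*m)
Q = -6475 (Q = (10 + 15)*(-94 + (-105 - 15*4)) = 25*(-94 + (-105 - 60)) = 25*(-94 - 165) = 25*(-259) = -6475)
Q - J(U(5), -7) = -6475 - 1*7 = -6475 - 7 = -6482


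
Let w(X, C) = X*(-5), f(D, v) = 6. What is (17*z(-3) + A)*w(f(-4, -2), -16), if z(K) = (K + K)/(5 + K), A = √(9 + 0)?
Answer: 1440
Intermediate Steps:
A = 3 (A = √9 = 3)
z(K) = 2*K/(5 + K) (z(K) = (2*K)/(5 + K) = 2*K/(5 + K))
w(X, C) = -5*X
(17*z(-3) + A)*w(f(-4, -2), -16) = (17*(2*(-3)/(5 - 3)) + 3)*(-5*6) = (17*(2*(-3)/2) + 3)*(-30) = (17*(2*(-3)*(½)) + 3)*(-30) = (17*(-3) + 3)*(-30) = (-51 + 3)*(-30) = -48*(-30) = 1440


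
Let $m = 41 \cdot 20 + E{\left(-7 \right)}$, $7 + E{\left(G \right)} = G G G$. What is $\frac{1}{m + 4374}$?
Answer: $\frac{1}{4844} \approx 0.00020644$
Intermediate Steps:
$E{\left(G \right)} = -7 + G^{3}$ ($E{\left(G \right)} = -7 + G G G = -7 + G^{2} G = -7 + G^{3}$)
$m = 470$ ($m = 41 \cdot 20 + \left(-7 + \left(-7\right)^{3}\right) = 820 - 350 = 470$)
$\frac{1}{m + 4374} = \frac{1}{470 + 4374} = \frac{1}{4844}$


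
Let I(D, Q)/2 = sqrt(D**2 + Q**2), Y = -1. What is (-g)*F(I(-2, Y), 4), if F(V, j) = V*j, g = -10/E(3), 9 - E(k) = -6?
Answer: 16*sqrt(5)/3 ≈ 11.926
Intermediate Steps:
E(k) = 15 (E(k) = 9 - 1*(-6) = 9 + 6 = 15)
g = -2/3 (g = -10/15 = -10*1/15 = -2/3 ≈ -0.66667)
I(D, Q) = 2*sqrt(D**2 + Q**2)
(-g)*F(I(-2, Y), 4) = (-1*(-2/3))*((2*sqrt((-2)**2 + (-1)**2))*4) = 2*((2*sqrt(4 + 1))*4)/3 = 2*((2*sqrt(5))*4)/3 = 2*(8*sqrt(5))/3 = 16*sqrt(5)/3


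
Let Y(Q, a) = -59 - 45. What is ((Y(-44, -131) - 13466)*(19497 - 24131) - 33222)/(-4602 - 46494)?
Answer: -31425079/25548 ≈ -1230.0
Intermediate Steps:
Y(Q, a) = -104
((Y(-44, -131) - 13466)*(19497 - 24131) - 33222)/(-4602 - 46494) = ((-104 - 13466)*(19497 - 24131) - 33222)/(-4602 - 46494) = (-13570*(-4634) - 33222)/(-51096) = (62883380 - 33222)*(-1/51096) = 62850158*(-1/51096) = -31425079/25548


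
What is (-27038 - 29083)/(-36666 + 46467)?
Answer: -18707/3267 ≈ -5.7261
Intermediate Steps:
(-27038 - 29083)/(-36666 + 46467) = -56121/9801 = -56121*1/9801 = -18707/3267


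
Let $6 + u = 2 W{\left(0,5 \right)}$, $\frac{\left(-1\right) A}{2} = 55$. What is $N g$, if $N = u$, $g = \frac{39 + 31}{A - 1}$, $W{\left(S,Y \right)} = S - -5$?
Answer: $- \frac{280}{111} \approx -2.5225$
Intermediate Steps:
$A = -110$ ($A = \left(-2\right) 55 = -110$)
$W{\left(S,Y \right)} = 5 + S$ ($W{\left(S,Y \right)} = S + 5 = 5 + S$)
$g = - \frac{70}{111}$ ($g = \frac{39 + 31}{-110 - 1} = \frac{70}{-111} = 70 \left(- \frac{1}{111}\right) = - \frac{70}{111} \approx -0.63063$)
$u = 4$ ($u = -6 + 2 \left(5 + 0\right) = -6 + 2 \cdot 5 = -6 + 10 = 4$)
$N = 4$
$N g = 4 \left(- \frac{70}{111}\right) = - \frac{280}{111}$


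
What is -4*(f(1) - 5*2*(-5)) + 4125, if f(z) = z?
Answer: 3921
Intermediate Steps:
-4*(f(1) - 5*2*(-5)) + 4125 = -4*(1 - 5*2*(-5)) + 4125 = -4*(1 - 10*(-5)) + 4125 = -4*(1 + 50) + 4125 = -4*51 + 4125 = -204 + 4125 = 3921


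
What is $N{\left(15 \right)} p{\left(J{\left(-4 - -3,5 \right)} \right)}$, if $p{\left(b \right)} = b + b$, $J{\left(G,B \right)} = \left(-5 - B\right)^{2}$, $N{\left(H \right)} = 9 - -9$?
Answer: $3600$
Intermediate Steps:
$N{\left(H \right)} = 18$ ($N{\left(H \right)} = 9 + 9 = 18$)
$p{\left(b \right)} = 2 b$
$N{\left(15 \right)} p{\left(J{\left(-4 - -3,5 \right)} \right)} = 18 \cdot 2 \left(5 + 5\right)^{2} = 18 \cdot 2 \cdot 10^{2} = 18 \cdot 2 \cdot 100 = 18 \cdot 200 = 3600$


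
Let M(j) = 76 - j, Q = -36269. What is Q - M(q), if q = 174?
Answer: -36171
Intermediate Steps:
Q - M(q) = -36269 - (76 - 1*174) = -36269 - (76 - 174) = -36269 - 1*(-98) = -36269 + 98 = -36171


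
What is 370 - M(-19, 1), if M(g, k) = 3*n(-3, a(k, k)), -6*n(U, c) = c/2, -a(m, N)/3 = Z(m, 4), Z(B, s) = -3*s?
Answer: 379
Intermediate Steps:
a(m, N) = 36 (a(m, N) = -(-9)*4 = -3*(-12) = 36)
n(U, c) = -c/12 (n(U, c) = -c/(6*2) = -c/12)
M(g, k) = -9 (M(g, k) = 3*(-1/12*36) = 3*(-3) = -9)
370 - M(-19, 1) = 370 - 1*(-9) = 370 + 9 = 379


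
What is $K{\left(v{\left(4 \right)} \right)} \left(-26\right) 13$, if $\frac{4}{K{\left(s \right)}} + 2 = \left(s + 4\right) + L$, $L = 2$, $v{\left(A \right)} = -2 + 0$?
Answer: $-676$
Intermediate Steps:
$v{\left(A \right)} = -2$
$K{\left(s \right)} = \frac{4}{4 + s}$ ($K{\left(s \right)} = \frac{4}{-2 + \left(\left(s + 4\right) + 2\right)} = \frac{4}{-2 + \left(\left(4 + s\right) + 2\right)} = \frac{4}{-2 + \left(6 + s\right)} = \frac{4}{4 + s}$)
$K{\left(v{\left(4 \right)} \right)} \left(-26\right) 13 = \frac{4}{4 - 2} \left(-26\right) 13 = \frac{4}{2} \left(-26\right) 13 = 4 \cdot \frac{1}{2} \left(-26\right) 13 = 2 \left(-26\right) 13 = \left(-52\right) 13 = -676$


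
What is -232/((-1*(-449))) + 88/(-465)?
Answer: -147392/208785 ≈ -0.70595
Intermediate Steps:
-232/((-1*(-449))) + 88/(-465) = -232/449 + 88*(-1/465) = -232*1/449 - 88/465 = -232/449 - 88/465 = -147392/208785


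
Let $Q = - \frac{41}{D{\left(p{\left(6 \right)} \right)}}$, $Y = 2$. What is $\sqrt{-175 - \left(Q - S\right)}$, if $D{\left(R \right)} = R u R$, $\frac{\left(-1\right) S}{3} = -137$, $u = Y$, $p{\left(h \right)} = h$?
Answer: $\frac{\sqrt{34066}}{12} \approx 15.381$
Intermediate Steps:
$u = 2$
$S = 411$ ($S = \left(-3\right) \left(-137\right) = 411$)
$D{\left(R \right)} = 2 R^{2}$ ($D{\left(R \right)} = R 2 R = 2 R R = 2 R^{2}$)
$Q = - \frac{41}{72}$ ($Q = - \frac{41}{2 \cdot 6^{2}} = - \frac{41}{2 \cdot 36} = - \frac{41}{72} \approx -0.56944$)
$\sqrt{-175 - \left(Q - S\right)} = \sqrt{-175 + \left(411 - - \frac{41}{72}\right)} = \sqrt{-175 + \left(411 + \frac{41}{72}\right)} = \sqrt{-175 + \frac{29633}{72}} = \sqrt{\frac{17033}{72}} = \frac{\sqrt{34066}}{12}$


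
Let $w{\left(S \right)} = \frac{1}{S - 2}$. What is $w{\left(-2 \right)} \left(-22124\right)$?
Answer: $5531$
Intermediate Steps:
$w{\left(S \right)} = \frac{1}{-2 + S}$
$w{\left(-2 \right)} \left(-22124\right) = \frac{1}{-2 - 2} \left(-22124\right) = \frac{1}{-4} \left(-22124\right) = \left(- \frac{1}{4}\right) \left(-22124\right) = 5531$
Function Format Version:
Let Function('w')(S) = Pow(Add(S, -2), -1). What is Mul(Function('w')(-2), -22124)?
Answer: 5531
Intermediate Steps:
Function('w')(S) = Pow(Add(-2, S), -1)
Mul(Function('w')(-2), -22124) = Mul(Pow(Add(-2, -2), -1), -22124) = Mul(Pow(-4, -1), -22124) = Mul(Rational(-1, 4), -22124) = 5531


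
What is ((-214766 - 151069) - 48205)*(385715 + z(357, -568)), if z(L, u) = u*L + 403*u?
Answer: 19031348600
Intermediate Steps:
z(L, u) = 403*u + L*u (z(L, u) = L*u + 403*u = 403*u + L*u)
((-214766 - 151069) - 48205)*(385715 + z(357, -568)) = ((-214766 - 151069) - 48205)*(385715 - 568*(403 + 357)) = (-365835 - 48205)*(385715 - 568*760) = -414040*(385715 - 431680) = -414040*(-45965) = 19031348600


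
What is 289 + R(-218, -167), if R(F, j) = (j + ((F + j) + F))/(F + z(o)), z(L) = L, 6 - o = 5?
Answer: 9069/31 ≈ 292.55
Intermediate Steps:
o = 1 (o = 6 - 1*5 = 6 - 5 = 1)
R(F, j) = (2*F + 2*j)/(1 + F) (R(F, j) = (j + ((F + j) + F))/(F + 1) = (j + (j + 2*F))/(1 + F) = (2*F + 2*j)/(1 + F))
289 + R(-218, -167) = 289 + 2*(-218 - 167)/(1 - 218) = 289 + 2*(-385)/(-217) = 289 + 2*(-1/217)*(-385) = 289 + 110/31 = 9069/31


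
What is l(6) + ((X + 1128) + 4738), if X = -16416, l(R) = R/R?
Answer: -10549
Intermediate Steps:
l(R) = 1
l(6) + ((X + 1128) + 4738) = 1 + ((-16416 + 1128) + 4738) = 1 + (-15288 + 4738) = 1 - 10550 = -10549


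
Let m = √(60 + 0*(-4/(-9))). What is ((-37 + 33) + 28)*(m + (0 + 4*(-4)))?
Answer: -384 + 48*√15 ≈ -198.10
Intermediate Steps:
m = 2*√15 (m = √(60 + 0*(-4*(-⅑))) = √(60 + 0*(4/9)) = √(60 + 0) = √60 = 2*√15 ≈ 7.7460)
((-37 + 33) + 28)*(m + (0 + 4*(-4))) = ((-37 + 33) + 28)*(2*√15 + (0 + 4*(-4))) = (-4 + 28)*(2*√15 + (0 - 16)) = 24*(2*√15 - 16) = 24*(-16 + 2*√15) = -384 + 48*√15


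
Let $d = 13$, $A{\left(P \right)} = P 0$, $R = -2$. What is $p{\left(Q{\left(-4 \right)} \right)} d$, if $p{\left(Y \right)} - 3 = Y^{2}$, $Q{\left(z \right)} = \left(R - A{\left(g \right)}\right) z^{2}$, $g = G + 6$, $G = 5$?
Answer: $13351$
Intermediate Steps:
$g = 11$ ($g = 5 + 6 = 11$)
$A{\left(P \right)} = 0$
$Q{\left(z \right)} = - 2 z^{2}$ ($Q{\left(z \right)} = \left(-2 - 0\right) z^{2} = \left(-2 + 0\right) z^{2} = - 2 z^{2}$)
$p{\left(Y \right)} = 3 + Y^{2}$
$p{\left(Q{\left(-4 \right)} \right)} d = \left(3 + \left(- 2 \left(-4\right)^{2}\right)^{2}\right) 13 = \left(3 + \left(\left(-2\right) 16\right)^{2}\right) 13 = \left(3 + \left(-32\right)^{2}\right) 13 = \left(3 + 1024\right) 13 = 1027 \cdot 13 = 13351$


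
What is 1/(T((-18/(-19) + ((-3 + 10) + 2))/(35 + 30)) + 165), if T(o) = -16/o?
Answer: 189/11425 ≈ 0.016543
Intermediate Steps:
1/(T((-18/(-19) + ((-3 + 10) + 2))/(35 + 30)) + 165) = 1/(-16*(35 + 30)/(-18/(-19) + ((-3 + 10) + 2)) + 165) = 1/(-16*65/(-18*(-1/19) + (7 + 2)) + 165) = 1/(-16*65/(18/19 + 9) + 165) = 1/(-16/((189/19)*(1/65)) + 165) = 1/(-16/189/1235 + 165) = 1/(-16*1235/189 + 165) = 1/(-19760/189 + 165) = 1/(11425/189) = 189/11425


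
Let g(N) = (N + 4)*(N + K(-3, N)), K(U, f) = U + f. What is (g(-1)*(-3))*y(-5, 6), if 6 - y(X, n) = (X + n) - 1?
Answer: 270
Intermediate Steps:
y(X, n) = 7 - X - n (y(X, n) = 6 - ((X + n) - 1) = 6 - (-1 + X + n) = 6 + (1 - X - n) = 7 - X - n)
g(N) = (-3 + 2*N)*(4 + N) (g(N) = (N + 4)*(N + (-3 + N)) = (4 + N)*(-3 + 2*N) = (-3 + 2*N)*(4 + N))
(g(-1)*(-3))*y(-5, 6) = ((-12 + 2*(-1)² + 5*(-1))*(-3))*(7 - 1*(-5) - 1*6) = ((-12 + 2*1 - 5)*(-3))*(7 + 5 - 6) = ((-12 + 2 - 5)*(-3))*6 = -15*(-3)*6 = 45*6 = 270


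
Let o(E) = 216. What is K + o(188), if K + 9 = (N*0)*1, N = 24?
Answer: 207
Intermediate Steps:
K = -9 (K = -9 + (24*0)*1 = -9 + 0*1 = -9 + 0 = -9)
K + o(188) = -9 + 216 = 207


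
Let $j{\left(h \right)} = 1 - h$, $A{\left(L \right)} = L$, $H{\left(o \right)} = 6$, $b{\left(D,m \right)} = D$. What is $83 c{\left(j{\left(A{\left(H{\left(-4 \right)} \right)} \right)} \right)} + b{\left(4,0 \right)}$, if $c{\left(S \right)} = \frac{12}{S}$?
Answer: $- \frac{976}{5} \approx -195.2$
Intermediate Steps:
$83 c{\left(j{\left(A{\left(H{\left(-4 \right)} \right)} \right)} \right)} + b{\left(4,0 \right)} = 83 \frac{12}{1 - 6} + 4 = 83 \frac{12}{-5} + 4 = 83 \cdot 12 \left(- \frac{1}{5}\right) + 4 = 83 \left(- \frac{12}{5}\right) + 4 = - \frac{996}{5} + 4 = - \frac{976}{5}$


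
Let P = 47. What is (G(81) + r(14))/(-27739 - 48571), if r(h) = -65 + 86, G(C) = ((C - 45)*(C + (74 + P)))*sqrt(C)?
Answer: -65469/76310 ≈ -0.85793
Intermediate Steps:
G(C) = sqrt(C)*(-45 + C)*(121 + C) (G(C) = ((C - 45)*(C + (74 + 47)))*sqrt(C) = ((-45 + C)*(C + 121))*sqrt(C) = ((-45 + C)*(121 + C))*sqrt(C) = sqrt(C)*(-45 + C)*(121 + C))
r(h) = 21
(G(81) + r(14))/(-27739 - 48571) = (sqrt(81)*(-5445 + 81**2 + 76*81) + 21)/(-27739 - 48571) = (9*(-5445 + 6561 + 6156) + 21)/(-76310) = (9*7272 + 21)*(-1/76310) = (65448 + 21)*(-1/76310) = 65469*(-1/76310) = -65469/76310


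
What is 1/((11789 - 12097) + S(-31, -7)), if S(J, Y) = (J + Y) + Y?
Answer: -1/353 ≈ -0.0028329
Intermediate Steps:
S(J, Y) = J + 2*Y
1/((11789 - 12097) + S(-31, -7)) = 1/((11789 - 12097) + (-31 + 2*(-7))) = 1/(-308 + (-31 - 14)) = 1/(-308 - 45) = 1/(-353) = -1/353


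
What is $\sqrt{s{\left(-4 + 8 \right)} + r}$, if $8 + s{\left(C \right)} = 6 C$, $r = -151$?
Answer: $3 i \sqrt{15} \approx 11.619 i$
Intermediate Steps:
$s{\left(C \right)} = -8 + 6 C$
$\sqrt{s{\left(-4 + 8 \right)} + r} = \sqrt{\left(-8 + 6 \left(-4 + 8\right)\right) - 151} = \sqrt{\left(-8 + 6 \cdot 4\right) - 151} = \sqrt{\left(-8 + 24\right) - 151} = \sqrt{16 - 151} = \sqrt{-135} = 3 i \sqrt{15}$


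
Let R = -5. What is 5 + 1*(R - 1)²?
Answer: 41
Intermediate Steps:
5 + 1*(R - 1)² = 5 + 1*(-5 - 1)² = 5 + 1*(-6)² = 5 + 1*36 = 5 + 36 = 41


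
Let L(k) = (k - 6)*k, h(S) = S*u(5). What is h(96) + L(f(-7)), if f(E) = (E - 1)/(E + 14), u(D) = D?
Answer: 23920/49 ≈ 488.16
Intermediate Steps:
f(E) = (-1 + E)/(14 + E)
h(S) = 5*S (h(S) = S*5 = 5*S)
L(k) = k*(-6 + k) (L(k) = (-6 + k)*k = k*(-6 + k))
h(96) + L(f(-7)) = 5*96 + ((-1 - 7)/(14 - 7))*(-6 + (-1 - 7)/(14 - 7)) = 480 + (-8/7)*(-6 - 8/7) = 480 + ((⅐)*(-8))*(-6 + (⅐)*(-8)) = 480 - 8*(-6 - 8/7)/7 = 480 - 8/7*(-50/7) = 480 + 400/49 = 23920/49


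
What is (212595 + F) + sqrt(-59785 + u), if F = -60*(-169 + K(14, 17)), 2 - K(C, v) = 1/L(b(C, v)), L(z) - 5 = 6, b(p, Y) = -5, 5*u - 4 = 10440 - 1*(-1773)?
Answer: 2448825/11 + 2*I*sqrt(358385)/5 ≈ 2.2262e+5 + 239.46*I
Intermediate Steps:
u = 12217/5 (u = 4/5 + (10440 - 1*(-1773))/5 = 4/5 + (10440 + 1773)/5 = 4/5 + (1/5)*12213 = 4/5 + 12213/5 = 12217/5 ≈ 2443.4)
L(z) = 11 (L(z) = 5 + 6 = 11)
K(C, v) = 21/11 (K(C, v) = 2 - 1/11 = 21/11)
F = 110280/11 (F = -60*(-169 + 21/11) = -60*(-1838/11) = 110280/11 ≈ 10025.)
(212595 + F) + sqrt(-59785 + u) = (212595 + 110280/11) + sqrt(-59785 + 12217/5) = 2448825/11 + sqrt(-286708/5) = 2448825/11 + 2*I*sqrt(358385)/5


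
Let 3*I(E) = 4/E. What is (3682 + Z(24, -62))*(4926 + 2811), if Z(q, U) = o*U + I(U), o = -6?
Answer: 972334580/31 ≈ 3.1366e+7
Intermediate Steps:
I(E) = 4/(3*E) (I(E) = (4/E)/3 = 4/(3*E))
Z(q, U) = -6*U + 4/(3*U)
(3682 + Z(24, -62))*(4926 + 2811) = (3682 + (-6*(-62) + (4/3)/(-62)))*(4926 + 2811) = (3682 + (372 + (4/3)*(-1/62)))*7737 = (3682 + (372 - 2/93))*7737 = (3682 + 34594/93)*7737 = (377020/93)*7737 = 972334580/31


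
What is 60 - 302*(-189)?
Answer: 57138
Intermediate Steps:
60 - 302*(-189) = 60 + 57078 = 57138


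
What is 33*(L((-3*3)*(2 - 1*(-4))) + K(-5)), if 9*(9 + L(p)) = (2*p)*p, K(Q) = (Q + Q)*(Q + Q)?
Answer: 24387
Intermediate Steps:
K(Q) = 4*Q**2 (K(Q) = (2*Q)*(2*Q) = 4*Q**2)
L(p) = -9 + 2*p**2/9 (L(p) = -9 + ((2*p)*p)/9 = -9 + (2*p**2)/9 = -9 + 2*p**2/9)
33*(L((-3*3)*(2 - 1*(-4))) + K(-5)) = 33*((-9 + 2*((-3*3)*(2 - 1*(-4)))**2/9) + 4*(-5)**2) = 33*((-9 + 2*(-9*(2 + 4))**2/9) + 4*25) = 33*((-9 + 2*(-9*6)**2/9) + 100) = 33*((-9 + (2/9)*(-54)**2) + 100) = 33*((-9 + (2/9)*2916) + 100) = 33*((-9 + 648) + 100) = 33*(639 + 100) = 33*739 = 24387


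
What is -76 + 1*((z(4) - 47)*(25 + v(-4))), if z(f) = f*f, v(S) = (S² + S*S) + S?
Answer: -1719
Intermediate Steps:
v(S) = S + 2*S² (v(S) = (S² + S²) + S = 2*S² + S = S + 2*S²)
z(f) = f²
-76 + 1*((z(4) - 47)*(25 + v(-4))) = -76 + 1*((4² - 47)*(25 - 4*(1 + 2*(-4)))) = -76 + 1*((16 - 47)*(25 - 4*(1 - 8))) = -76 + 1*(-31*(25 - 4*(-7))) = -76 + 1*(-31*(25 + 28)) = -76 + 1*(-31*53) = -76 + 1*(-1643) = -76 - 1643 = -1719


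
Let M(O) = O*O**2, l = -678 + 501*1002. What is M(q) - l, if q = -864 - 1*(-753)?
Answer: -1868955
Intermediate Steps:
l = 501324 (l = -678 + 502002 = 501324)
q = -111 (q = -864 + 753 = -111)
M(O) = O**3
M(q) - l = (-111)**3 - 1*501324 = -1367631 - 501324 = -1868955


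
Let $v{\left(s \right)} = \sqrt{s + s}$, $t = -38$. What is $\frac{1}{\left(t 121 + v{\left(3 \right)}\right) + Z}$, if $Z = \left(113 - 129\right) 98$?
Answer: $- \frac{3083}{19009775} - \frac{\sqrt{6}}{38019550} \approx -0.00016224$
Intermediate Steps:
$v{\left(s \right)} = \sqrt{2} \sqrt{s}$ ($v{\left(s \right)} = \sqrt{2 s} = \sqrt{2} \sqrt{s}$)
$Z = -1568$ ($Z = \left(-16\right) 98 = -1568$)
$\frac{1}{\left(t 121 + v{\left(3 \right)}\right) + Z} = \frac{1}{\left(\left(-38\right) 121 + \sqrt{2} \sqrt{3}\right) - 1568} = \frac{1}{\left(-4598 + \sqrt{6}\right) - 1568} = \frac{1}{-6166 + \sqrt{6}}$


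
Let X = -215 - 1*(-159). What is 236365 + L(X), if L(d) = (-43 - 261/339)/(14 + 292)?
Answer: 4086512012/17289 ≈ 2.3636e+5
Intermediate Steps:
X = -56 (X = -215 + 159 = -56)
L(d) = -2473/17289 (L(d) = (-43 - 261*1/339)/306 = (-43 - 87/113)*(1/306) = -4946/113*1/306 = -2473/17289)
236365 + L(X) = 236365 - 2473/17289 = 4086512012/17289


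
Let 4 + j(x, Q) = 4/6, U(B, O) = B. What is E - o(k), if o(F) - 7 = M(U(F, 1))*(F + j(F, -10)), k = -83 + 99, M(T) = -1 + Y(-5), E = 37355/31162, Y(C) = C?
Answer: 2187533/31162 ≈ 70.199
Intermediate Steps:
j(x, Q) = -10/3 (j(x, Q) = -4 + 4/6 = -4 + 4*(⅙) = -4 + ⅔ = -10/3)
E = 37355/31162 (E = 37355*(1/31162) = 37355/31162 ≈ 1.1987)
M(T) = -6 (M(T) = -1 - 5 = -6)
k = 16
o(F) = 27 - 6*F (o(F) = 7 - 6*(F - 10/3) = 7 - 6*(-10/3 + F) = 7 + (20 - 6*F) = 27 - 6*F)
E - o(k) = 37355/31162 - (27 - 6*16) = 37355/31162 - (27 - 96) = 37355/31162 - 1*(-69) = 37355/31162 + 69 = 2187533/31162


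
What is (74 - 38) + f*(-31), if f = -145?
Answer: 4531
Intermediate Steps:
(74 - 38) + f*(-31) = (74 - 38) - 145*(-31) = 36 + 4495 = 4531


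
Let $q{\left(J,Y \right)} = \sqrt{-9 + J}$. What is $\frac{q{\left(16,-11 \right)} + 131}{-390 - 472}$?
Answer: $- \frac{131}{862} - \frac{\sqrt{7}}{862} \approx -0.15504$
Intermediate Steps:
$\frac{q{\left(16,-11 \right)} + 131}{-390 - 472} = \frac{\sqrt{-9 + 16} + 131}{-390 - 472} = \frac{\sqrt{7} + 131}{-862} = \left(131 + \sqrt{7}\right) \left(- \frac{1}{862}\right) = - \frac{131}{862} - \frac{\sqrt{7}}{862}$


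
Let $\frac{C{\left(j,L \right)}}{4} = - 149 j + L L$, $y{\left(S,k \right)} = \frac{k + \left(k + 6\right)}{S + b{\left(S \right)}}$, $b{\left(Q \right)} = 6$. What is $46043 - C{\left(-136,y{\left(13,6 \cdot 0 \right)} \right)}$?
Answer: $- \frac{12639837}{361} \approx -35013.0$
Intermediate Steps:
$y{\left(S,k \right)} = \frac{6 + 2 k}{6 + S}$ ($y{\left(S,k \right)} = \frac{k + \left(k + 6\right)}{S + 6} = \frac{k + \left(6 + k\right)}{6 + S} = \frac{6 + 2 k}{6 + S}$)
$C{\left(j,L \right)} = - 596 j + 4 L^{2}$ ($C{\left(j,L \right)} = 4 \left(- 149 j + L L\right) = 4 \left(- 149 j + L^{2}\right) = 4 \left(L^{2} - 149 j\right) = - 596 j + 4 L^{2}$)
$46043 - C{\left(-136,y{\left(13,6 \cdot 0 \right)} \right)} = 46043 - \left(\left(-596\right) \left(-136\right) + 4 \left(\frac{2 \left(3 + 6 \cdot 0\right)}{6 + 13}\right)^{2}\right) = 46043 - \left(81056 + 4 \left(\frac{2 \left(3 + 0\right)}{19}\right)^{2}\right) = 46043 - \left(81056 + 4 \left(2 \cdot \frac{1}{19} \cdot 3\right)^{2}\right) = 46043 - \left(81056 + 4 \left(\frac{6}{19}\right)^{2}\right) = 46043 - \left(81056 + 4 \cdot \frac{36}{361}\right) = 46043 - \left(81056 + \frac{144}{361}\right) = 46043 - \frac{29261360}{361} = - \frac{12639837}{361}$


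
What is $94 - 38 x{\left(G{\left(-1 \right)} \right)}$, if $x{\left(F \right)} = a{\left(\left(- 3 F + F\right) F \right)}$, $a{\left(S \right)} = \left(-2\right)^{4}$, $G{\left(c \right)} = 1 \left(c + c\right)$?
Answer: $-514$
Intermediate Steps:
$G{\left(c \right)} = 2 c$ ($G{\left(c \right)} = 1 \cdot 2 c = 2 c$)
$a{\left(S \right)} = 16$
$x{\left(F \right)} = 16$
$94 - 38 x{\left(G{\left(-1 \right)} \right)} = 94 - 608 = -514$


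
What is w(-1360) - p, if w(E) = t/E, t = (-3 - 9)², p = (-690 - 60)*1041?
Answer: 66363741/85 ≈ 7.8075e+5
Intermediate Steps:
p = -780750 (p = -750*1041 = -780750)
t = 144 (t = (-12)² = 144)
w(E) = 144/E
w(-1360) - p = 144/(-1360) - 1*(-780750) = 144*(-1/1360) + 780750 = -9/85 + 780750 = 66363741/85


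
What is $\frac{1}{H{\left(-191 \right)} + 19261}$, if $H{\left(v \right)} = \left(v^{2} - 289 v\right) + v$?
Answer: $\frac{1}{110750} \approx 9.0293 \cdot 10^{-6}$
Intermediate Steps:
$H{\left(v \right)} = v^{2} - 288 v$
$\frac{1}{H{\left(-191 \right)} + 19261} = \frac{1}{- 191 \left(-288 - 191\right) + 19261} = \frac{1}{\left(-191\right) \left(-479\right) + 19261} = \frac{1}{91489 + 19261} = \frac{1}{110750}$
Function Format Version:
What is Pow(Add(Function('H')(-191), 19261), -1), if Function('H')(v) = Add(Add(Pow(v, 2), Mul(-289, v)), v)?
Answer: Rational(1, 110750) ≈ 9.0293e-6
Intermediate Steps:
Function('H')(v) = Add(Pow(v, 2), Mul(-288, v))
Pow(Add(Function('H')(-191), 19261), -1) = Pow(Add(Mul(-191, Add(-288, -191)), 19261), -1) = Pow(Add(Mul(-191, -479), 19261), -1) = Pow(Add(91489, 19261), -1) = Pow(110750, -1) = Rational(1, 110750)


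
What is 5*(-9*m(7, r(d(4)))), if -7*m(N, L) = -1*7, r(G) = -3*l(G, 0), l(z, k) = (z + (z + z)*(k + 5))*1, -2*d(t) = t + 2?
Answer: -45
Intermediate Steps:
d(t) = -1 - t/2 (d(t) = -(t + 2)/2 = -(2 + t)/2 = -1 - t/2)
l(z, k) = z + 2*z*(5 + k) (l(z, k) = (z + (2*z)*(5 + k))*1 = (z + 2*z*(5 + k))*1 = z + 2*z*(5 + k))
r(G) = -33*G (r(G) = -3*G*(11 + 2*0) = -3*G*(11 + 0) = -3*G*11 = -33*G)
m(N, L) = 1 (m(N, L) = -(-1)*7/7 = -1/7*(-7) = 1)
5*(-9*m(7, r(d(4)))) = 5*(-9*1) = 5*(-9) = -45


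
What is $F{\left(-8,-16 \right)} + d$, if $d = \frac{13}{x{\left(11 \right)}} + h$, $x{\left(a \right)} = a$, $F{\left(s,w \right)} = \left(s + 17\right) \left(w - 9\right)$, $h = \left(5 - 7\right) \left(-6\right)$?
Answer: $- \frac{2330}{11} \approx -211.82$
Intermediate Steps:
$h = 12$ ($h = \left(-2\right) \left(-6\right) = 12$)
$F{\left(s,w \right)} = \left(-9 + w\right) \left(17 + s\right)$ ($F{\left(s,w \right)} = \left(17 + s\right) \left(-9 + w\right) = \left(-9 + w\right) \left(17 + s\right)$)
$d = \frac{145}{11}$ ($d = \frac{13}{11} + 12 = \frac{145}{11} \approx 13.182$)
$F{\left(-8,-16 \right)} + d = \left(-153 - -72 + 17 \left(-16\right) - -128\right) + \frac{145}{11} = \left(-153 + 72 - 272 + 128\right) + \frac{145}{11} = -225 + \frac{145}{11} = - \frac{2330}{11}$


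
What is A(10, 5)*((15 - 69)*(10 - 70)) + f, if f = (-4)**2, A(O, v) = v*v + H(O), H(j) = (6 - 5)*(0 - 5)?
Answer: 64816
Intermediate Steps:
H(j) = -5 (H(j) = 1*(-5) = -5)
A(O, v) = -5 + v**2 (A(O, v) = v*v - 5 = v**2 - 5 = -5 + v**2)
f = 16
A(10, 5)*((15 - 69)*(10 - 70)) + f = (-5 + 5**2)*((15 - 69)*(10 - 70)) + 16 = (-5 + 25)*(-54*(-60)) + 16 = 20*3240 + 16 = 64800 + 16 = 64816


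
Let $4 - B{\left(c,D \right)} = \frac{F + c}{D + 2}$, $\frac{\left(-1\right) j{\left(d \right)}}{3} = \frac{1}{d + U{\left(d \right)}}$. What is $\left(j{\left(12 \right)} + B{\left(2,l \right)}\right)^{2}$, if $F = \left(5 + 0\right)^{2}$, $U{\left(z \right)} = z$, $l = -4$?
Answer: $\frac{19321}{64} \approx 301.89$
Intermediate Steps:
$F = 25$ ($F = 5^{2} = 25$)
$j{\left(d \right)} = - \frac{3}{2 d}$ ($j{\left(d \right)} = - \frac{3}{d + d} = - \frac{3}{2 d}$)
$B{\left(c,D \right)} = 4 - \frac{25 + c}{2 + D}$ ($B{\left(c,D \right)} = 4 - \frac{25 + c}{D + 2} = 4 - \frac{25 + c}{2 + D}$)
$\left(j{\left(12 \right)} + B{\left(2,l \right)}\right)^{2} = \left(- \frac{3}{2 \cdot 12} + \frac{-17 - 2 + 4 \left(-4\right)}{2 - 4}\right)^{2} = \left(\left(- \frac{3}{2}\right) \frac{1}{12} + \frac{-17 - 2 - 16}{-2}\right)^{2} = \left(- \frac{1}{8} - - \frac{35}{2}\right)^{2} = \left(- \frac{1}{8} + \frac{35}{2}\right)^{2} = \left(\frac{139}{8}\right)^{2} = \frac{19321}{64}$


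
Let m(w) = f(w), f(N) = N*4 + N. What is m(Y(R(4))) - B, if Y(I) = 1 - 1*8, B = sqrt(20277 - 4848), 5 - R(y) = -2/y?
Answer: -35 - sqrt(15429) ≈ -159.21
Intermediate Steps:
R(y) = 5 + 2/y (R(y) = 5 - (-2)/y = 5 + 2/y)
B = sqrt(15429) ≈ 124.21
Y(I) = -7 (Y(I) = 1 - 8 = -7)
f(N) = 5*N (f(N) = 4*N + N = 5*N)
m(w) = 5*w
m(Y(R(4))) - B = 5*(-7) - sqrt(15429) = -35 - sqrt(15429)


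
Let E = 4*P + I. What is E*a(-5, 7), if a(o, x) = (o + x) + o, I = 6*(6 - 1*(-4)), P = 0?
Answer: -180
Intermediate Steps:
I = 60 (I = 6*(6 + 4) = 6*10 = 60)
a(o, x) = x + 2*o
E = 60 (E = 4*0 + 60 = 0 + 60 = 60)
E*a(-5, 7) = 60*(7 + 2*(-5)) = 60*(7 - 10) = 60*(-3) = -180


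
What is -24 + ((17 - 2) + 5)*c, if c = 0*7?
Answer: -24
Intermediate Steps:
c = 0
-24 + ((17 - 2) + 5)*c = -24 + ((17 - 2) + 5)*0 = -24 + (15 + 5)*0 = -24 + 20*0 = -24 + 0 = -24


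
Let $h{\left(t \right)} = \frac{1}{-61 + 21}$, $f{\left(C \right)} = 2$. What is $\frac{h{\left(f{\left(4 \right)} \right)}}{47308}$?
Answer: $- \frac{1}{1892320} \approx -5.2845 \cdot 10^{-7}$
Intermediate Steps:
$h{\left(t \right)} = - \frac{1}{40}$ ($h{\left(t \right)} = \frac{1}{-40} = - \frac{1}{40}$)
$\frac{h{\left(f{\left(4 \right)} \right)}}{47308} = - \frac{1}{40 \cdot 47308} = \left(- \frac{1}{40}\right) \frac{1}{47308} = - \frac{1}{1892320}$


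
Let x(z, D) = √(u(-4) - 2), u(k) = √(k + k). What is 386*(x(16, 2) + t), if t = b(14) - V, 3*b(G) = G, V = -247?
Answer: 291430/3 + 386*√(-2 + 2*I*√2) ≈ 97474.0 + 638.02*I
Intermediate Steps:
b(G) = G/3
u(k) = √2*√k (u(k) = √(2*k) = √2*√k)
x(z, D) = √(-2 + 2*I*√2) (x(z, D) = √(√2*√(-4) - 2) = √(√2*(2*I) - 2) = √(2*I*√2 - 2) = √(-2 + 2*I*√2))
t = 755/3 (t = (⅓)*14 - 1*(-247) = 14/3 + 247 = 755/3 ≈ 251.67)
386*(x(16, 2) + t) = 386*(√(-2 + 2*I*√2) + 755/3) = 386*(755/3 + √(-2 + 2*I*√2)) = 291430/3 + 386*√(-2 + 2*I*√2)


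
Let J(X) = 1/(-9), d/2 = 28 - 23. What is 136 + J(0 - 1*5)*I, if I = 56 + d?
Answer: 386/3 ≈ 128.67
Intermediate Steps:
d = 10 (d = 2*(28 - 23) = 2*5 = 10)
J(X) = -1/9
I = 66 (I = 56 + 10 = 66)
136 + J(0 - 1*5)*I = 136 - 1/9*66 = 136 - 22/3 = 386/3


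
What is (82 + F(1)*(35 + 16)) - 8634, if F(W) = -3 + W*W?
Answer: -8654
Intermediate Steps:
F(W) = -3 + W**2
(82 + F(1)*(35 + 16)) - 8634 = (82 + (-3 + 1**2)*(35 + 16)) - 8634 = (82 + (-3 + 1)*51) - 8634 = (82 - 2*51) - 8634 = (82 - 102) - 8634 = -20 - 8634 = -8654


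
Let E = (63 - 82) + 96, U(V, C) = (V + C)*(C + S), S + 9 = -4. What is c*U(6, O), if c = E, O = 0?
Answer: -6006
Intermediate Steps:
S = -13 (S = -9 - 4 = -13)
U(V, C) = (-13 + C)*(C + V) (U(V, C) = (V + C)*(C - 13) = (C + V)*(-13 + C) = (-13 + C)*(C + V))
E = 77 (E = -19 + 96 = 77)
c = 77
c*U(6, O) = 77*(0² - 13*0 - 13*6 + 0*6) = 77*(0 + 0 - 78 + 0) = 77*(-78) = -6006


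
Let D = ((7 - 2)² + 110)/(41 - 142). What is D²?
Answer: 18225/10201 ≈ 1.7866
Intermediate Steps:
D = -135/101 (D = (5² + 110)/(-101) = (25 + 110)*(-1/101) = 135*(-1/101) = -135/101 ≈ -1.3366)
D² = (-135/101)² = 18225/10201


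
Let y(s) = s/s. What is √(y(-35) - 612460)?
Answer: 3*I*√68051 ≈ 782.6*I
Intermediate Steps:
y(s) = 1
√(y(-35) - 612460) = √(1 - 612460) = √(-612459) = 3*I*√68051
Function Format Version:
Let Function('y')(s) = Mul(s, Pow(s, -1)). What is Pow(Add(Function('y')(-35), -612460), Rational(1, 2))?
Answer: Mul(3, I, Pow(68051, Rational(1, 2))) ≈ Mul(782.60, I)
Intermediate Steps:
Function('y')(s) = 1
Pow(Add(Function('y')(-35), -612460), Rational(1, 2)) = Pow(Add(1, -612460), Rational(1, 2)) = Pow(-612459, Rational(1, 2)) = Mul(3, I, Pow(68051, Rational(1, 2)))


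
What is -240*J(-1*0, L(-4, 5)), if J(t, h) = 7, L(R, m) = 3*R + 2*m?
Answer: -1680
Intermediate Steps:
L(R, m) = 2*m + 3*R
-240*J(-1*0, L(-4, 5)) = -240*7 = -1680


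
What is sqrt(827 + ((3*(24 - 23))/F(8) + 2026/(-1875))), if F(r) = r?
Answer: sqrt(74366502)/300 ≈ 28.745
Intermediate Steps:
sqrt(827 + ((3*(24 - 23))/F(8) + 2026/(-1875))) = sqrt(827 + ((3*(24 - 23))/8 + 2026/(-1875))) = sqrt(827 + ((3*1)*(1/8) + 2026*(-1/1875))) = sqrt(827 + (3*(1/8) - 2026/1875)) = sqrt(827 + (3/8 - 2026/1875)) = sqrt(827 - 10583/15000) = sqrt(12394417/15000) = sqrt(74366502)/300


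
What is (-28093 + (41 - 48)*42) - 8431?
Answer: -36818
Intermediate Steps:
(-28093 + (41 - 48)*42) - 8431 = (-28093 - 7*42) - 8431 = (-28093 - 294) - 8431 = -28387 - 8431 = -36818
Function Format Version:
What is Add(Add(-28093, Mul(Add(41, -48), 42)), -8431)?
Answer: -36818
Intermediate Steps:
Add(Add(-28093, Mul(Add(41, -48), 42)), -8431) = Add(Add(-28093, Mul(-7, 42)), -8431) = Add(Add(-28093, -294), -8431) = Add(-28387, -8431) = -36818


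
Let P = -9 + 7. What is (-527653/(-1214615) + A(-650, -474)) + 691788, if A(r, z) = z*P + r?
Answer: 840618564543/1214615 ≈ 6.9209e+5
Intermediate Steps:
P = -2
A(r, z) = r - 2*z (A(r, z) = z*(-2) + r = -2*z + r = r - 2*z)
(-527653/(-1214615) + A(-650, -474)) + 691788 = (-527653/(-1214615) + (-650 - 2*(-474))) + 691788 = (-527653*(-1/1214615) + (-650 + 948)) + 691788 = (527653/1214615 + 298) + 691788 = 362482923/1214615 + 691788 = 840618564543/1214615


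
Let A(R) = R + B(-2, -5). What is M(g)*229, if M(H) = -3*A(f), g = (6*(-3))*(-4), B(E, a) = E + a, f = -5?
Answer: 8244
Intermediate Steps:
g = 72 (g = -18*(-4) = 72)
A(R) = -7 + R (A(R) = R + (-2 - 5) = R - 7 = -7 + R)
M(H) = 36 (M(H) = -3*(-7 - 5) = -3*(-12) = 36)
M(g)*229 = 36*229 = 8244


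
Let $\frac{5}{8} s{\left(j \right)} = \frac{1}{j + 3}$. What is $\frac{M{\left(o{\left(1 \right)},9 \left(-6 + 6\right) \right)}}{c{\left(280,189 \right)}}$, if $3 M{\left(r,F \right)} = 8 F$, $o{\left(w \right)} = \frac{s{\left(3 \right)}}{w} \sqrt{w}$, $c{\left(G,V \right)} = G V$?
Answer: $0$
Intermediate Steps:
$s{\left(j \right)} = \frac{8}{5 \left(3 + j\right)}$ ($s{\left(j \right)} = \frac{8}{5 \left(j + 3\right)} = \frac{8}{5 \left(3 + j\right)}$)
$o{\left(w \right)} = \frac{4}{15 \sqrt{w}}$ ($o{\left(w \right)} = \frac{\frac{8}{5} \frac{1}{3 + 3}}{w} \sqrt{w} = \frac{\frac{8}{5} \cdot \frac{1}{6}}{w} \sqrt{w} = \frac{4}{15 w} \sqrt{w} = \frac{4}{15 \sqrt{w}}$)
$M{\left(r,F \right)} = \frac{8 F}{3}$
$\frac{M{\left(o{\left(1 \right)},9 \left(-6 + 6\right) \right)}}{c{\left(280,189 \right)}} = \frac{\frac{8}{3} \cdot 9 \left(-6 + 6\right)}{280 \cdot 189} = \frac{\frac{8}{3} \cdot 9 \cdot 0}{52920} = \frac{8}{3} \cdot 0 \cdot \frac{1}{52920} = 0 \cdot \frac{1}{52920} = 0$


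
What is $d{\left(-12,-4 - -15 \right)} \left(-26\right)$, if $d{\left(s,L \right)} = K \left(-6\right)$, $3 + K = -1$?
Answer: $-624$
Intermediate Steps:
$K = -4$ ($K = -3 - 1 = -4$)
$d{\left(s,L \right)} = 24$ ($d{\left(s,L \right)} = \left(-4\right) \left(-6\right) = 24$)
$d{\left(-12,-4 - -15 \right)} \left(-26\right) = 24 \left(-26\right) = -624$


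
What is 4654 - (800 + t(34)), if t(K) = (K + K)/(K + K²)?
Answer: 134888/35 ≈ 3853.9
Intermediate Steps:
t(K) = 2*K/(K + K²) (t(K) = (2*K)/(K + K²) = 2*K/(K + K²))
4654 - (800 + t(34)) = 4654 - (800 + 2/(1 + 34)) = 4654 - (800 + 2/35) = 4654 - 1*28002/35 = 4654 - 28002/35 = 134888/35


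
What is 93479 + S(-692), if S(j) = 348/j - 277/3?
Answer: 48467419/519 ≈ 93386.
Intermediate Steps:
S(j) = -277/3 + 348/j (S(j) = 348/j - 277*⅓ = 348/j - 277/3 = -277/3 + 348/j)
93479 + S(-692) = 93479 + (-277/3 + 348/(-692)) = 93479 + (-277/3 + 348*(-1/692)) = 93479 + (-277/3 - 87/173) = 93479 - 48182/519 = 48467419/519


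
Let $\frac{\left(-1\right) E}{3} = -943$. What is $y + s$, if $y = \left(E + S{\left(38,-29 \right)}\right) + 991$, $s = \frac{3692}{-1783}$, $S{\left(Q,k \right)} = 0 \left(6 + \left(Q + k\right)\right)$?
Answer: $\frac{6807368}{1783} \approx 3817.9$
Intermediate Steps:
$S{\left(Q,k \right)} = 0$ ($S{\left(Q,k \right)} = 0 \left(6 + Q + k\right) = 0$)
$E = 2829$ ($E = \left(-3\right) \left(-943\right) = 2829$)
$s = - \frac{3692}{1783}$ ($s = 3692 \left(- \frac{1}{1783}\right) = - \frac{3692}{1783} \approx -2.0707$)
$y = 3820$ ($y = \left(2829 + 0\right) + 991 = 2829 + 991 = 3820$)
$y + s = 3820 - \frac{3692}{1783} = \frac{6807368}{1783}$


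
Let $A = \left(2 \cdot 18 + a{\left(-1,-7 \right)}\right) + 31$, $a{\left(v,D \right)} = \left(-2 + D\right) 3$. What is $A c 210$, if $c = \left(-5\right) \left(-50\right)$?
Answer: $2100000$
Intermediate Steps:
$c = 250$
$a{\left(v,D \right)} = -6 + 3 D$
$A = 40$ ($A = \left(2 \cdot 18 + \left(-6 + 3 \left(-7\right)\right)\right) + 31 = \left(36 - 27\right) + 31 = 9 + 31 = 40$)
$A c 210 = 40 \cdot 250 \cdot 210 = 10000 \cdot 210 = 2100000$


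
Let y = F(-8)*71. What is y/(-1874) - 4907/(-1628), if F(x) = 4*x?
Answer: 6447267/1525436 ≈ 4.2265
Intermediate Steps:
y = -2272 (y = (4*(-8))*71 = -32*71 = -2272)
y/(-1874) - 4907/(-1628) = -2272/(-1874) - 4907/(-1628) = -2272*(-1/1874) - 4907*(-1/1628) = 1136/937 + 4907/1628 = 6447267/1525436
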